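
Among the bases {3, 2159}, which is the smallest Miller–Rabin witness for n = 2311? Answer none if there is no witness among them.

n − 1 = 2310 = 2^1 · 1155, so s = 1 and d = 1155.
Base 3: x_0 = 3^1155 mod 2311 = 2310. x_0 = 2310 ≡ −1, so 3 is not a witness.
Base 2159: x_0 = 2159^1155 mod 2311 = 2310. x_0 = 2310 ≡ −1, so 2159 is not a witness.
No listed base is a witness for 2311.

none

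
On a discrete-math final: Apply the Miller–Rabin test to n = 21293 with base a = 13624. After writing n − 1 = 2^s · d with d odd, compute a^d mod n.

15614

n − 1 = 21292 = 2^2 · 5323, so s = 2 and d = 5323.
13624^5323 mod 21293 = 15614.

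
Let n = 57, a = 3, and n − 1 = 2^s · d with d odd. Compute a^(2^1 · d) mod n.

n − 1 = 56 = 2^3 · 7, so s = 3 and d = 7.
Repeated squaring mod 57: 3^1 ≡ 3, 3^2 ≡ 9, 3^4 ≡ 24.
7 = 4 + 2 + 1, so 3^7 ≡ 24·9·3 ≡ 21 (mod 57).
x_0 = 21.
x_1 = 21^2 mod 57 = 42.

42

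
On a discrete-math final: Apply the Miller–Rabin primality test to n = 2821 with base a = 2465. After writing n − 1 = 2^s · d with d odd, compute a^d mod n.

1737

n − 1 = 2820 = 2^2 · 705, so s = 2 and d = 705.
Repeated squaring mod 2821: 2465^1 ≡ 2465, 2465^2 ≡ 2612, 2465^4 ≡ 1366, 2465^8 ≡ 1275, 2465^16 ≡ 729, 2465^32 ≡ 1093, 2465^64 ≡ 1366, 2465^128 ≡ 1275, 2465^256 ≡ 729, 2465^512 ≡ 1093.
705 = 512 + 128 + 64 + 1, so 2465^705 ≡ 1093·1275·1366·2465 ≡ 1737 (mod 2821).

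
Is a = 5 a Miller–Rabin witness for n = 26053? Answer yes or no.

no

n − 1 = 26052 = 2^2 · 6513, so s = 2 and d = 6513.
Repeated squaring mod 26053: 5^1 ≡ 5, 5^2 ≡ 25, 5^4 ≡ 625, 5^8 ≡ 25883, 5^16 ≡ 2847, 5^32 ≡ 2926, 5^64 ≡ 16092, 5^128 ≡ 11697, 5^256 ≡ 15506, 5^512 ≡ 18952, 5^1024 ≡ 11646, 5^2048 ≡ 23451, 5^4096 ≡ 22677.
6513 = 4096 + 2048 + 256 + 64 + 32 + 16 + 1, so 5^6513 ≡ 22677·23451·15506·16092·2926·2847·5 ≡ 15005 (mod 26053).
x_0 = 5^6513 mod 26053 = 15005.
x_0 is neither 1 nor 26052, so continue squaring.
x_1 = 15005^2 mod 26053 = 26052.
x_1 ≡ −1, so 5 is not a witness.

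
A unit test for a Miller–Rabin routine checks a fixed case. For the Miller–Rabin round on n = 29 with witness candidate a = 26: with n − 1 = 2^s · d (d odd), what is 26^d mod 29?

n − 1 = 28 = 2^2 · 7, so s = 2 and d = 7.
26^7 mod 29 = 17.

17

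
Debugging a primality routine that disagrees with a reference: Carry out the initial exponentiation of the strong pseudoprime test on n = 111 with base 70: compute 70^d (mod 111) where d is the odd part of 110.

70

n − 1 = 110 = 2^1 · 55, so s = 1 and d = 55.
By repeated squaring, 70^55 ≡ 70 (mod 111).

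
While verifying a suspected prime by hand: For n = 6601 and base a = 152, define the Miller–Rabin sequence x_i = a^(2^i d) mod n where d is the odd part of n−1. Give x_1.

1772

n − 1 = 6600 = 2^3 · 825, so s = 3 and d = 825.
By repeated squaring, 152^825 ≡ 4185 (mod 6601).
x_0 = 4185.
x_1 = 4185^2 mod 6601 = 1772.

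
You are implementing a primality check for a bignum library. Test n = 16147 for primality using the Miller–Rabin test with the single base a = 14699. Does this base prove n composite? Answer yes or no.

n − 1 = 16146 = 2^1 · 8073, so s = 1 and d = 8073.
x_0 = 14699^8073 mod 16147 = 11538.
x_0 ∉ {1, 16146} and s = 1, so 14699 is a Miller–Rabin witness and 16147 is composite.

yes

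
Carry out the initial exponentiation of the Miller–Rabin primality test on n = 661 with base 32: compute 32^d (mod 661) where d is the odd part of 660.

555

n − 1 = 660 = 2^2 · 165, so s = 2 and d = 165.
Repeated squaring mod 661: 32^1 ≡ 32, 32^2 ≡ 363, 32^4 ≡ 230, 32^8 ≡ 20, 32^16 ≡ 400, 32^32 ≡ 38, 32^64 ≡ 122, 32^128 ≡ 342.
165 = 128 + 32 + 4 + 1, so 32^165 ≡ 342·38·230·32 ≡ 555 (mod 661).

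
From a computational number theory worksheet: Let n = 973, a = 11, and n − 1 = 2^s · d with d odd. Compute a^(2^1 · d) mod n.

358

n − 1 = 972 = 2^2 · 243, so s = 2 and d = 243.
Repeated squaring mod 973: 11^1 ≡ 11, 11^2 ≡ 121, 11^4 ≡ 46, 11^8 ≡ 170, 11^16 ≡ 683, 11^32 ≡ 422, 11^64 ≡ 25, 11^128 ≡ 625.
243 = 128 + 64 + 32 + 16 + 2 + 1, so 11^243 ≡ 625·25·422·683·121·11 ≡ 925 (mod 973).
x_0 = 925.
x_1 = 925^2 mod 973 = 358.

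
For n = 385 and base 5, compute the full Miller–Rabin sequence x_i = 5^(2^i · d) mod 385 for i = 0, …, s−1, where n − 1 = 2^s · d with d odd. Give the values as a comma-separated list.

n − 1 = 384 = 2^7 · 3, so s = 7 and d = 3.
x_0 = 5^3 mod 385 = 125.
x_1 = 125^2 mod 385 = 225.
x_2 = 225^2 mod 385 = 190.
x_3 = 190^2 mod 385 = 295.
x_4 = 295^2 mod 385 = 15.
x_5 = 15^2 mod 385 = 225.
x_6 = 225^2 mod 385 = 190.

125, 225, 190, 295, 15, 225, 190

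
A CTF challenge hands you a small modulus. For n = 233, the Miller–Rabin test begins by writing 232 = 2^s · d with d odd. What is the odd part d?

29

Halving: 232 → 116 → 58 → 29; 29 is odd.
So 232 = 2^3 · 29.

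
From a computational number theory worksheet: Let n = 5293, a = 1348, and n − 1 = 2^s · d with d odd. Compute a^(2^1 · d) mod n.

n − 1 = 5292 = 2^2 · 1323, so s = 2 and d = 1323.
x_0 = 1348^1323 mod 5293 = 5202.
x_1 = 5202^2 mod 5293 = 2988.

2988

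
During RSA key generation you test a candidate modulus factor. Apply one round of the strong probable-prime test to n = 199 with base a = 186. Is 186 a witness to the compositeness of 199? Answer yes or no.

no

n − 1 = 198 = 2^1 · 99, so s = 1 and d = 99.
x_0 = 186^99 mod 199 = 198.
x_0 = 198 ≡ −1, so 186 is not a witness.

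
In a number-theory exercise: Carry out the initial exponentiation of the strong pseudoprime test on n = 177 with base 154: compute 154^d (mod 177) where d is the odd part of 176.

28

n − 1 = 176 = 2^4 · 11, so s = 4 and d = 11.
154^11 mod 177 = 28.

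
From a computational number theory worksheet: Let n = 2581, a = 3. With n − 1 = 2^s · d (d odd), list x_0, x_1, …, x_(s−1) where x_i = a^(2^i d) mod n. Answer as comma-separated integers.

844, 2561

n − 1 = 2580 = 2^2 · 645, so s = 2 and d = 645.
x_0 = 3^645 mod 2581 = 844.
x_1 = 844^2 mod 2581 = 2561.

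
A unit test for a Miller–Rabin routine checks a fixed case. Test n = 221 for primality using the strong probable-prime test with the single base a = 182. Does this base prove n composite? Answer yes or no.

yes

n − 1 = 220 = 2^2 · 55, so s = 2 and d = 55.
By repeated squaring, 182^55 ≡ 143 (mod 221).
x_0 = 182^55 mod 221 = 143.
x_0 is neither 1 nor 220, so continue squaring.
x_1 = 143^2 mod 221 = 117.
Reached i = s−1 = 1 without hitting −1: 182 is a Miller–Rabin witness and 221 is composite.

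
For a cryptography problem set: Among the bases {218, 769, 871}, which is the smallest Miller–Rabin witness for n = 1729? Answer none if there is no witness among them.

218

n − 1 = 1728 = 2^6 · 27, so s = 6 and d = 27.
Base 218: x_0 = 218^27 mod 1729 = 1065. x_0 is neither 1 nor 1728, so continue squaring. x_1 = 1065^2 mod 1729 = 1. x_1 = 1 but x_0 ≠ ±1, a nontrivial square root of 1 — 218 is a witness and 1729 is composite.
Base 769: x_0 = 769^27 mod 1729 = 1217. x_0 is neither 1 nor 1728, so continue squaring. x_1 = 1217^2 mod 1729 = 1065. x_2 = 1065^2 mod 1729 = 1. x_2 = 1 but x_1 ≠ ±1, a nontrivial square root of 1 — 769 is a witness and 1729 is composite.
Base 871: x_0 = 871^27 mod 1729 = 286. x_0 is neither 1 nor 1728, so continue squaring. x_1 = 286^2 mod 1729 = 533. x_2 = 533^2 mod 1729 = 533. x_3 = 533^2 mod 1729 = 533. x_4 = 533^2 mod 1729 = 533. x_5 = 533^2 mod 1729 = 533. Reached i = s−1 = 5 without hitting −1: 871 is a Miller–Rabin witness and 1729 is composite.
The smallest witness among the given bases is 218.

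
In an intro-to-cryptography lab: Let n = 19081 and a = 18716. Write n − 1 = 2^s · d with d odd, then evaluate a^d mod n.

n − 1 = 19080 = 2^3 · 2385, so s = 3 and d = 2385.
18716^2385 mod 19081 = 10817.

10817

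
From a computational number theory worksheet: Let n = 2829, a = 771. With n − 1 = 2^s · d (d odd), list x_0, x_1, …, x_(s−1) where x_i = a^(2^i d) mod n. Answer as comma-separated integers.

900, 906

n − 1 = 2828 = 2^2 · 707, so s = 2 and d = 707.
x_0 = 771^707 mod 2829 = 900.
x_1 = 900^2 mod 2829 = 906.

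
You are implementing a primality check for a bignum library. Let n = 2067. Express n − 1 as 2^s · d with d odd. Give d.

Halving: 2066 → 1033; 1033 is odd.
So 2066 = 2^1 · 1033.

1033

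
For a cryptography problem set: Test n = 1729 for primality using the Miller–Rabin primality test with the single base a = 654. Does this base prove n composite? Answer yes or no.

no

n − 1 = 1728 = 2^6 · 27, so s = 6 and d = 27.
x_0 = 654^27 mod 1729 = 1728.
x_0 = 1728 ≡ −1, so 654 is not a witness.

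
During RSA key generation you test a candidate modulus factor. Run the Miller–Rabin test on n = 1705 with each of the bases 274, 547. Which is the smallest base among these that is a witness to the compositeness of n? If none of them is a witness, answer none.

n − 1 = 1704 = 2^3 · 213, so s = 3 and d = 213.
Base 274: x_0 = 274^213 mod 1705 = 1704. x_0 = 1704 ≡ −1, so 274 is not a witness.
Base 547: x_0 = 547^213 mod 1705 = 622. x_0 is neither 1 nor 1704, so continue squaring. x_1 = 622^2 mod 1705 = 1554. x_2 = 1554^2 mod 1705 = 636. Reached i = s−1 = 2 without hitting −1: 547 is a Miller–Rabin witness and 1705 is composite.
The smallest witness among the given bases is 547.

547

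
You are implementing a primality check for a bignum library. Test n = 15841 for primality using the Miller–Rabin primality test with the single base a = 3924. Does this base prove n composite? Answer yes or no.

no

n − 1 = 15840 = 2^5 · 495, so s = 5 and d = 495.
x_0 = 3924^495 mod 15841 = 1.
x_0 = 1, so 3924 is not a witness.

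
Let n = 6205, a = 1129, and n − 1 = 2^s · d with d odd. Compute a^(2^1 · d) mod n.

1776

n − 1 = 6204 = 2^2 · 1551, so s = 2 and d = 1551.
x_0 = 1129^1551 mod 6205 = 4204.
x_1 = 4204^2 mod 6205 = 1776.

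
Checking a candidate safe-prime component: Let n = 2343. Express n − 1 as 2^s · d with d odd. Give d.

Halving: 2342 → 1171; 1171 is odd.
So 2342 = 2^1 · 1171.

1171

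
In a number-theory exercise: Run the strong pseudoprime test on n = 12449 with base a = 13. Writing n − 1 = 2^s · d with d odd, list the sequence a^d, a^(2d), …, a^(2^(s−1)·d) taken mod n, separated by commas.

n − 1 = 12448 = 2^5 · 389, so s = 5 and d = 389.
x_0 = 13^389 mod 12449 = 7250.
x_1 = 7250^2 mod 12449 = 2822.
x_2 = 2822^2 mod 12449 = 8773.
x_3 = 8773^2 mod 12449 = 5811.
x_4 = 5811^2 mod 12449 = 6033.

7250, 2822, 8773, 5811, 6033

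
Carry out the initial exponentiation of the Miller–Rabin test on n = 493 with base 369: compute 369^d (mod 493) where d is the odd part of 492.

142

n − 1 = 492 = 2^2 · 123, so s = 2 and d = 123.
369^123 mod 493 = 142.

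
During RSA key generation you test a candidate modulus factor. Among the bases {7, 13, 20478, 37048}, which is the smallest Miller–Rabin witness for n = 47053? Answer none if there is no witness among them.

n − 1 = 47052 = 2^2 · 11763, so s = 2 and d = 11763.
Base 7: x_0 = 7^11763 mod 47053 = 22287. x_0 is neither 1 nor 47052, so continue squaring. x_1 = 22287^2 mod 47053 = 18901. Reached i = s−1 = 1 without hitting −1: 7 is a Miller–Rabin witness and 47053 is composite.
Base 13: x_0 = 13^11763 mod 47053 = 1142. x_0 is neither 1 nor 47052, so continue squaring. x_1 = 1142^2 mod 47053 = 33733. Reached i = s−1 = 1 without hitting −1: 13 is a Miller–Rabin witness and 47053 is composite.
Base 20478: x_0 = 20478^11763 mod 47053 = 36779. x_0 is neither 1 nor 47052, so continue squaring. x_1 = 36779^2 mod 47053 = 15197. Reached i = s−1 = 1 without hitting −1: 20478 is a Miller–Rabin witness and 47053 is composite.
Base 37048: x_0 = 37048^11763 mod 47053 = 18837. x_0 is neither 1 nor 47052, so continue squaring. x_1 = 18837^2 mod 47053 = 5896. Reached i = s−1 = 1 without hitting −1: 37048 is a Miller–Rabin witness and 47053 is composite.
The smallest witness among the given bases is 7.

7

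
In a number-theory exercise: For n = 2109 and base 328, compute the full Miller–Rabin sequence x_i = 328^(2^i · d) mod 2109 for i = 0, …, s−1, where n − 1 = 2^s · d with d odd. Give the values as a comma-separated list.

n − 1 = 2108 = 2^2 · 527, so s = 2 and d = 527.
x_0 = 328^527 mod 2109 = 313.
x_1 = 313^2 mod 2109 = 955.

313, 955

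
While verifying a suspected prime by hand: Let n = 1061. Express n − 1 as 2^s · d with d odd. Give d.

265

Halving: 1060 → 530 → 265; 265 is odd.
So 1060 = 2^2 · 265.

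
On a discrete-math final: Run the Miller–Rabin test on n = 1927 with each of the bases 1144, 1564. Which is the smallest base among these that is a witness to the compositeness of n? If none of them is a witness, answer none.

n − 1 = 1926 = 2^1 · 963, so s = 1 and d = 963.
Base 1144: x_0 = 1144^963 mod 1927 = 920. x_0 ∉ {1, 1926} and s = 1, so 1144 is a Miller–Rabin witness and 1927 is composite.
Base 1564: x_0 = 1564^963 mod 1927 = 1077. x_0 ∉ {1, 1926} and s = 1, so 1564 is a Miller–Rabin witness and 1927 is composite.
The smallest witness among the given bases is 1144.

1144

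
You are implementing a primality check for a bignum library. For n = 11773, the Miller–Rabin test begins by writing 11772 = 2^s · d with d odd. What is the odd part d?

2943

Halving: 11772 → 5886 → 2943; 2943 is odd.
So 11772 = 2^2 · 2943.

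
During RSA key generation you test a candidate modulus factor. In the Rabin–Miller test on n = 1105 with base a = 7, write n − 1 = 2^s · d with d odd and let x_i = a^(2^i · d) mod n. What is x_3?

781

n − 1 = 1104 = 2^4 · 69, so s = 4 and d = 69.
x_0 = 7^69 mod 1105 = 827.
x_1 = 827^2 mod 1105 = 1039.
x_2 = 1039^2 mod 1105 = 1041.
x_3 = 1041^2 mod 1105 = 781.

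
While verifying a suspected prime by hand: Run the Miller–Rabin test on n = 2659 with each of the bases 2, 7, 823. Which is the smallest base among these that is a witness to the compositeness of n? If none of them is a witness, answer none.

none

n − 1 = 2658 = 2^1 · 1329, so s = 1 and d = 1329.
Base 2: x_0 = 2^1329 mod 2659 = 2658. x_0 = 2658 ≡ −1, so 2 is not a witness.
Base 7: x_0 = 7^1329 mod 2659 = 1. x_0 = 1, so 7 is not a witness.
Base 823: x_0 = 823^1329 mod 2659 = 2658. x_0 = 2658 ≡ −1, so 823 is not a witness.
No listed base is a witness for 2659.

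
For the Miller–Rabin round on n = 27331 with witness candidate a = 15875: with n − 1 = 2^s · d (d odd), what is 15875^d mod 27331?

n − 1 = 27330 = 2^1 · 13665, so s = 1 and d = 13665.
Repeated squaring mod 27331: 15875^1 ≡ 15875, 15875^2 ≡ 23805, 15875^4 ≡ 24402, 15875^8 ≡ 24438, 15875^16 ≡ 6163, 15875^32 ≡ 19810, 15875^64 ≡ 17602, 15875^128 ≡ 6188, 15875^256 ≡ 613, 15875^512 ≡ 20466, 15875^1024 ≡ 9581, 15875^2048 ≡ 18063, 15875^4096 ≡ 21822, 15875^8192 ≡ 11671.
13665 = 8192 + 4096 + 1024 + 256 + 64 + 32 + 1, so 15875^13665 ≡ 11671·21822·9581·613·17602·19810·15875 ≡ 5042 (mod 27331).

5042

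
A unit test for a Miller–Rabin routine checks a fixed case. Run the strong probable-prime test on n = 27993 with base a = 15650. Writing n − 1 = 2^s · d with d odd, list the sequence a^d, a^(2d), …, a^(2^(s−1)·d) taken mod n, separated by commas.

n − 1 = 27992 = 2^3 · 3499, so s = 3 and d = 3499.
x_0 = 15650^3499 mod 27993 = 22811.
x_1 = 22811^2 mod 27993 = 7837.
x_2 = 7837^2 mod 27993 = 1927.

22811, 7837, 1927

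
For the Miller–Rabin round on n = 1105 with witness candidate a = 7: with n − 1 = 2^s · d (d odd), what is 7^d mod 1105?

n − 1 = 1104 = 2^4 · 69, so s = 4 and d = 69.
Repeated squaring mod 1105: 7^1 ≡ 7, 7^2 ≡ 49, 7^4 ≡ 191, 7^8 ≡ 16, 7^16 ≡ 256, 7^32 ≡ 341, 7^64 ≡ 256.
69 = 64 + 4 + 1, so 7^69 ≡ 256·191·7 ≡ 827 (mod 1105).

827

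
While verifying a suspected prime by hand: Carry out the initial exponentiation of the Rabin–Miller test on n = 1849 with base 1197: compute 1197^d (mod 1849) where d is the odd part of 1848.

345

n − 1 = 1848 = 2^3 · 231, so s = 3 and d = 231.
By repeated squaring, 1197^231 ≡ 345 (mod 1849).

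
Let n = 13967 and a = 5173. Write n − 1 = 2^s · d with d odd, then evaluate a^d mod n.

1

n − 1 = 13966 = 2^1 · 6983, so s = 1 and d = 6983.
5173^6983 mod 13967 = 1.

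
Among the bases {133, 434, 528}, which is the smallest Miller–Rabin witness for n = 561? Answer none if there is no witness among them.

133

n − 1 = 560 = 2^4 · 35, so s = 4 and d = 35.
Base 133: x_0 = 133^35 mod 561 = 364. x_0 is neither 1 nor 560, so continue squaring. x_1 = 364^2 mod 561 = 100. x_2 = 100^2 mod 561 = 463. x_3 = 463^2 mod 561 = 67. Reached i = s−1 = 3 without hitting −1: 133 is a Miller–Rabin witness and 561 is composite.
Base 434: x_0 = 434^35 mod 561 = 287. x_0 is neither 1 nor 560, so continue squaring. x_1 = 287^2 mod 561 = 463. x_2 = 463^2 mod 561 = 67. x_3 = 67^2 mod 561 = 1. x_3 = 1 but x_2 ≠ ±1, a nontrivial square root of 1 — 434 is a witness and 561 is composite.
Base 528: x_0 = 528^35 mod 561 = 528. x_0 is neither 1 nor 560, so continue squaring. x_1 = 528^2 mod 561 = 528. x_2 = 528^2 mod 561 = 528. x_3 = 528^2 mod 561 = 528. Reached i = s−1 = 3 without hitting −1: 528 is a Miller–Rabin witness and 561 is composite.
The smallest witness among the given bases is 133.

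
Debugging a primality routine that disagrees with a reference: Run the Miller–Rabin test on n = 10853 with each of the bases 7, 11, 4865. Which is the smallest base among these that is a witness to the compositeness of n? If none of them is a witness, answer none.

n − 1 = 10852 = 2^2 · 2713, so s = 2 and d = 2713.
Base 7: x_0 = 7^2713 mod 10853 = 2573. x_0 is neither 1 nor 10852, so continue squaring. x_1 = 2573^2 mod 10853 = 10852. x_1 ≡ −1, so 7 is not a witness.
Base 11: x_0 = 11^2713 mod 10853 = 2573. x_0 is neither 1 nor 10852, so continue squaring. x_1 = 2573^2 mod 10853 = 10852. x_1 ≡ −1, so 11 is not a witness.
Base 4865: x_0 = 4865^2713 mod 10853 = 10852. x_0 = 10852 ≡ −1, so 4865 is not a witness.
No listed base is a witness for 10853.

none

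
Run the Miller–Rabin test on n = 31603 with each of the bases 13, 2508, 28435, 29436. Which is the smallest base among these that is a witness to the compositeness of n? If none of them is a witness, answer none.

n − 1 = 31602 = 2^1 · 15801, so s = 1 and d = 15801.
Base 13: x_0 = 13^15801 mod 31603 = 12168. x_0 ∉ {1, 31602} and s = 1, so 13 is a Miller–Rabin witness and 31603 is composite.
Base 2508: x_0 = 2508^15801 mod 31603 = 29249. x_0 ∉ {1, 31602} and s = 1, so 2508 is a Miller–Rabin witness and 31603 is composite.
Base 28435: x_0 = 28435^15801 mod 31603 = 5225. x_0 ∉ {1, 31602} and s = 1, so 28435 is a Miller–Rabin witness and 31603 is composite.
Base 29436: x_0 = 29436^15801 mod 31603 = 19525. x_0 ∉ {1, 31602} and s = 1, so 29436 is a Miller–Rabin witness and 31603 is composite.
The smallest witness among the given bases is 13.

13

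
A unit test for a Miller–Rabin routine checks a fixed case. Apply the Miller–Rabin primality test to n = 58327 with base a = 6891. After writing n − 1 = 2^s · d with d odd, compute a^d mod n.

20082

n − 1 = 58326 = 2^1 · 29163, so s = 1 and d = 29163.
6891^29163 mod 58327 = 20082.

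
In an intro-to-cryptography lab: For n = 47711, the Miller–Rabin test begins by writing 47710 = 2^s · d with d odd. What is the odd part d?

23855

Halving: 47710 → 23855; 23855 is odd.
So 47710 = 2^1 · 23855.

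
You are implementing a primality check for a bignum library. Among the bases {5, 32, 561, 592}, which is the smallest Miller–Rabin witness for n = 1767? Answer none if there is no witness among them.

5

n − 1 = 1766 = 2^1 · 883, so s = 1 and d = 883.
Base 5: x_0 = 5^883 mod 1767 = 5. x_0 ∉ {1, 1766} and s = 1, so 5 is a Miller–Rabin witness and 1767 is composite.
Base 32: x_0 = 32^883 mod 1767 = 32. x_0 ∉ {1, 1766} and s = 1, so 32 is a Miller–Rabin witness and 1767 is composite.
Base 561: x_0 = 561^883 mod 1767 = 675. x_0 ∉ {1, 1766} and s = 1, so 561 is a Miller–Rabin witness and 1767 is composite.
Base 592: x_0 = 592^883 mod 1767 = 706. x_0 ∉ {1, 1766} and s = 1, so 592 is a Miller–Rabin witness and 1767 is composite.
The smallest witness among the given bases is 5.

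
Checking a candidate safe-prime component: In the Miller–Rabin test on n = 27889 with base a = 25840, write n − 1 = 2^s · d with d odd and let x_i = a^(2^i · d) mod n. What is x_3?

5846

n − 1 = 27888 = 2^4 · 1743, so s = 4 and d = 1743.
x_0 = 25840^1743 mod 27889 = 11190.
x_1 = 11190^2 mod 27889 = 22379.
x_2 = 22379^2 mod 27889 = 16868.
x_3 = 16868^2 mod 27889 = 5846.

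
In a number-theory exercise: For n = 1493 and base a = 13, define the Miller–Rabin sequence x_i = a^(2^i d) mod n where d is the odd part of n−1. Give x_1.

n − 1 = 1492 = 2^2 · 373, so s = 2 and d = 373.
Repeated squaring mod 1493: 13^1 ≡ 13, 13^2 ≡ 169, 13^4 ≡ 194, 13^8 ≡ 311, 13^16 ≡ 1169, 13^32 ≡ 466, 13^64 ≡ 671, 13^128 ≡ 848, 13^256 ≡ 971.
373 = 256 + 64 + 32 + 16 + 4 + 1, so 13^373 ≡ 971·671·466·1169·194·13 ≡ 432 (mod 1493).
x_0 = 432.
x_1 = 432^2 mod 1493 = 1492.

1492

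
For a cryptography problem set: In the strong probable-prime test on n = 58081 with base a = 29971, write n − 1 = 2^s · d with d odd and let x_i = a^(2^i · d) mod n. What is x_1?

n − 1 = 58080 = 2^5 · 1815, so s = 5 and d = 1815.
x_0 = 29971^1815 mod 58081 = 15907.
x_1 = 15907^2 mod 58081 = 31813.

31813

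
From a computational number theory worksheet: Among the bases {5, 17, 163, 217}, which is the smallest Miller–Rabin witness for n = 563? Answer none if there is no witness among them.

n − 1 = 562 = 2^1 · 281, so s = 1 and d = 281.
Base 5: x_0 = 5^281 mod 563 = 562. x_0 = 562 ≡ −1, so 5 is not a witness.
Base 17: x_0 = 17^281 mod 563 = 1. x_0 = 1, so 17 is not a witness.
Base 163: x_0 = 163^281 mod 563 = 562. x_0 = 562 ≡ −1, so 163 is not a witness.
Base 217: x_0 = 217^281 mod 563 = 562. x_0 = 562 ≡ −1, so 217 is not a witness.
No listed base is a witness for 563.

none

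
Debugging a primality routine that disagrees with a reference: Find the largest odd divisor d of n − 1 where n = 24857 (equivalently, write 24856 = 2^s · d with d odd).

Halving: 24856 → 12428 → 6214 → 3107; 3107 is odd.
So 24856 = 2^3 · 3107.

3107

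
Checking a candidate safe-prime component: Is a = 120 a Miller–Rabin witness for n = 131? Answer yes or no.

no

n − 1 = 130 = 2^1 · 65, so s = 1 and d = 65.
x_0 = 120^65 mod 131 = 130.
x_0 = 130 ≡ −1, so 120 is not a witness.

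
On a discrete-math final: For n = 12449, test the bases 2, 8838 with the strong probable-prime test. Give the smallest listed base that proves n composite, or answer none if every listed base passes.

2

n − 1 = 12448 = 2^5 · 389, so s = 5 and d = 389.
Base 2: x_0 = 2^389 mod 12449 = 9946. x_0 is neither 1 nor 12448, so continue squaring. x_1 = 9946^2 mod 12449 = 3162. x_2 = 3162^2 mod 12449 = 1697. x_3 = 1697^2 mod 12449 = 4090. x_4 = 4090^2 mod 12449 = 9093. Reached i = s−1 = 4 without hitting −1: 2 is a Miller–Rabin witness and 12449 is composite.
Base 8838: x_0 = 8838^389 mod 12449 = 2737. x_0 is neither 1 nor 12448, so continue squaring. x_1 = 2737^2 mod 12449 = 9320. x_2 = 9320^2 mod 12449 = 5727. x_3 = 5727^2 mod 12449 = 7863. x_4 = 7863^2 mod 12449 = 5035. Reached i = s−1 = 4 without hitting −1: 8838 is a Miller–Rabin witness and 12449 is composite.
The smallest witness among the given bases is 2.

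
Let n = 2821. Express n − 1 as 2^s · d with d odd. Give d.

Halving: 2820 → 1410 → 705; 705 is odd.
So 2820 = 2^2 · 705.

705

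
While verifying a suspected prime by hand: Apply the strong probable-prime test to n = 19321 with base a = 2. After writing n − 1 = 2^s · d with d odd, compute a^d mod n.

n − 1 = 19320 = 2^3 · 2415, so s = 3 and d = 2415.
Repeated squaring mod 19321: 2^1 ≡ 2, 2^2 ≡ 4, 2^4 ≡ 16, 2^8 ≡ 256, 2^16 ≡ 7573, 2^32 ≡ 5601, 2^64 ≡ 13218, 2^128 ≡ 15042, 2^256 ≡ 12854, 2^512 ≡ 11445, 2^1024 ≡ 10966, 2^2048 ≡ 18573.
2415 = 2048 + 256 + 64 + 32 + 8 + 4 + 2 + 1, so 2^2415 ≡ 18573·12854·13218·5601·256·16·4·2 ≡ 4308 (mod 19321).

4308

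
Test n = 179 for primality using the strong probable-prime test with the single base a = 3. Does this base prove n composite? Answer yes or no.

n − 1 = 178 = 2^1 · 89, so s = 1 and d = 89.
Repeated squaring mod 179: 3^1 ≡ 3, 3^2 ≡ 9, 3^4 ≡ 81, 3^8 ≡ 117, 3^16 ≡ 85, 3^32 ≡ 65, 3^64 ≡ 108.
89 = 64 + 16 + 8 + 1, so 3^89 ≡ 108·85·117·3 ≡ 1 (mod 179).
x_0 = 3^89 mod 179 = 1.
x_0 = 1, so 3 is not a witness.

no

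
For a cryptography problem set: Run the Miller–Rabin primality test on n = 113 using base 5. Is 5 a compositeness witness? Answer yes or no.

no

n − 1 = 112 = 2^4 · 7, so s = 4 and d = 7.
x_0 = 5^7 mod 113 = 42.
x_0 is neither 1 nor 112, so continue squaring.
x_1 = 42^2 mod 113 = 69.
x_2 = 69^2 mod 113 = 15.
x_3 = 15^2 mod 113 = 112.
x_3 ≡ −1, so 5 is not a witness.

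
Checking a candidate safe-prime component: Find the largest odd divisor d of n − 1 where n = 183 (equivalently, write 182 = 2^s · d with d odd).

91

Halving: 182 → 91; 91 is odd.
So 182 = 2^1 · 91.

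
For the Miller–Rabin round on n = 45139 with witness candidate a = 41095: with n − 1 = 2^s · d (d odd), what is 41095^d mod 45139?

45138

n − 1 = 45138 = 2^1 · 22569, so s = 1 and d = 22569.
41095^22569 mod 45139 = 45138.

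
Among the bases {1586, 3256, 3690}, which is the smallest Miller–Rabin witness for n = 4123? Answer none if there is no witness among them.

n − 1 = 4122 = 2^1 · 2061, so s = 1 and d = 2061.
Base 1586: x_0 = 1586^2061 mod 4123 = 1. x_0 = 1, so 1586 is not a witness.
Base 3256: x_0 = 3256^2061 mod 4123 = 1. x_0 = 1, so 3256 is not a witness.
Base 3690: x_0 = 3690^2061 mod 4123 = 1. x_0 = 1, so 3690 is not a witness.
No listed base is a witness for 4123.

none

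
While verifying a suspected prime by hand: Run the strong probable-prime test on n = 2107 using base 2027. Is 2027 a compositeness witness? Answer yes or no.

no

n − 1 = 2106 = 2^1 · 1053, so s = 1 and d = 1053.
x_0 = 2027^1053 mod 2107 = 1.
x_0 = 1, so 2027 is not a witness.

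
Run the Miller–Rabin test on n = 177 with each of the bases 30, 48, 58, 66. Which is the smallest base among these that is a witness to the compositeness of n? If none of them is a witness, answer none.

n − 1 = 176 = 2^4 · 11, so s = 4 and d = 11.
Base 30: x_0 = 30^11 mod 177 = 111. x_0 is neither 1 nor 176, so continue squaring. x_1 = 111^2 mod 177 = 108. x_2 = 108^2 mod 177 = 159. x_3 = 159^2 mod 177 = 147. Reached i = s−1 = 3 without hitting −1: 30 is a Miller–Rabin witness and 177 is composite.
Base 48: x_0 = 48^11 mod 177 = 159. x_0 is neither 1 nor 176, so continue squaring. x_1 = 159^2 mod 177 = 147. x_2 = 147^2 mod 177 = 15. x_3 = 15^2 mod 177 = 48. Reached i = s−1 = 3 without hitting −1: 48 is a Miller–Rabin witness and 177 is composite.
Base 58: x_0 = 58^11 mod 177 = 58. x_0 is neither 1 nor 176, so continue squaring. x_1 = 58^2 mod 177 = 1. x_1 = 1 but x_0 ≠ ±1, a nontrivial square root of 1 — 58 is a witness and 177 is composite.
Base 66: x_0 = 66^11 mod 177 = 153. x_0 is neither 1 nor 176, so continue squaring. x_1 = 153^2 mod 177 = 45. x_2 = 45^2 mod 177 = 78. x_3 = 78^2 mod 177 = 66. Reached i = s−1 = 3 without hitting −1: 66 is a Miller–Rabin witness and 177 is composite.
The smallest witness among the given bases is 30.

30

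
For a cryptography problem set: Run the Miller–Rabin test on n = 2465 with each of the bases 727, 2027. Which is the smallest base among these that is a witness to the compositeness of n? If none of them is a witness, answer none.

n − 1 = 2464 = 2^5 · 77, so s = 5 and d = 77.
Base 727: x_0 = 727^77 mod 2465 = 1322. x_0 is neither 1 nor 2464, so continue squaring. x_1 = 1322^2 mod 2465 = 2464. x_1 ≡ −1, so 727 is not a witness.
Base 2027: x_0 = 2027^77 mod 2465 = 157. x_0 is neither 1 nor 2464, so continue squaring. x_1 = 157^2 mod 2465 = 2464. x_1 ≡ −1, so 2027 is not a witness.
No listed base is a witness for 2465.

none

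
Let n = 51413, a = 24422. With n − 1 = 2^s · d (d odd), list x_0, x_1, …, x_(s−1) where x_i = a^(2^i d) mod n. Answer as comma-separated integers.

n − 1 = 51412 = 2^2 · 12853, so s = 2 and d = 12853.
x_0 = 24422^12853 mod 51413 = 1.
x_1 = 1^2 mod 51413 = 1.

1, 1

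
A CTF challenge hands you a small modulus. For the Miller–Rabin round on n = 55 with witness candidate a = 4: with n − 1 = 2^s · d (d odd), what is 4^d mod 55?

n − 1 = 54 = 2^1 · 27, so s = 1 and d = 27.
4^27 mod 55 = 49.

49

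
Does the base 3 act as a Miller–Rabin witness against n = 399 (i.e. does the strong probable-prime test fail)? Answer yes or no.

yes

n − 1 = 398 = 2^1 · 199, so s = 1 and d = 199.
x_0 = 3^199 mod 399 = 3.
x_0 ∉ {1, 398} and s = 1, so 3 is a Miller–Rabin witness and 399 is composite.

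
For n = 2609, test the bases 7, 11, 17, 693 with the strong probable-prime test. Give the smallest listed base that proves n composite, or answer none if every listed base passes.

n − 1 = 2608 = 2^4 · 163, so s = 4 and d = 163.
Base 7: x_0 = 7^163 mod 2609 = 1528. x_0 is neither 1 nor 2608, so continue squaring. x_1 = 1528^2 mod 2609 = 2338. x_2 = 2338^2 mod 2609 = 389. x_3 = 389^2 mod 2609 = 2608. x_3 ≡ −1, so 7 is not a witness.
Base 11: x_0 = 11^163 mod 2609 = 460. x_0 is neither 1 nor 2608, so continue squaring. x_1 = 460^2 mod 2609 = 271. x_2 = 271^2 mod 2609 = 389. x_3 = 389^2 mod 2609 = 2608. x_3 ≡ −1, so 11 is not a witness.
Base 17: x_0 = 17^163 mod 2609 = 2338. x_0 is neither 1 nor 2608, so continue squaring. x_1 = 2338^2 mod 2609 = 389. x_2 = 389^2 mod 2609 = 2608. x_2 ≡ −1, so 17 is not a witness.
Base 693: x_0 = 693^163 mod 2609 = 389. x_0 is neither 1 nor 2608, so continue squaring. x_1 = 389^2 mod 2609 = 2608. x_1 ≡ −1, so 693 is not a witness.
No listed base is a witness for 2609.

none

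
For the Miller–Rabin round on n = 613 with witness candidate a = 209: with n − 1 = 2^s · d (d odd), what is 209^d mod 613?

35

n − 1 = 612 = 2^2 · 153, so s = 2 and d = 153.
209^153 mod 613 = 35.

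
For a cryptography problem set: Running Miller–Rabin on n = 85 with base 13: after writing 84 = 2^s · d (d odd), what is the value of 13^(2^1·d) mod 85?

n − 1 = 84 = 2^2 · 21, so s = 2 and d = 21.
x_0 = 13^21 mod 85 = 13.
x_1 = 13^2 mod 85 = 84.

84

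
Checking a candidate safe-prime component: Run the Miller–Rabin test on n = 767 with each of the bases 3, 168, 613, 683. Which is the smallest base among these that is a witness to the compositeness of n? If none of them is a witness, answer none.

3

n − 1 = 766 = 2^1 · 383, so s = 1 and d = 383.
Base 3: x_0 = 3^383 mod 767 = 139. x_0 ∉ {1, 766} and s = 1, so 3 is a Miller–Rabin witness and 767 is composite.
Base 168: x_0 = 168^383 mod 767 = 90. x_0 ∉ {1, 766} and s = 1, so 168 is a Miller–Rabin witness and 767 is composite.
Base 613: x_0 = 613^383 mod 767 = 657. x_0 ∉ {1, 766} and s = 1, so 613 is a Miller–Rabin witness and 767 is composite.
Base 683: x_0 = 683^383 mod 767 = 431. x_0 ∉ {1, 766} and s = 1, so 683 is a Miller–Rabin witness and 767 is composite.
The smallest witness among the given bases is 3.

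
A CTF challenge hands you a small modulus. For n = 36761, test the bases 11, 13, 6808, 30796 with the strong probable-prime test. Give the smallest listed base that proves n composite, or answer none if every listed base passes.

n − 1 = 36760 = 2^3 · 4595, so s = 3 and d = 4595.
Base 11: x_0 = 11^4595 mod 36761 = 8973. x_0 is neither 1 nor 36760, so continue squaring. x_1 = 8973^2 mod 36761 = 8139. x_2 = 8139^2 mod 36761 = 36760. x_2 ≡ −1, so 11 is not a witness.
Base 13: x_0 = 13^4595 mod 36761 = 8139. x_0 is neither 1 nor 36760, so continue squaring. x_1 = 8139^2 mod 36761 = 36760. x_1 ≡ −1, so 13 is not a witness.
Base 6808: x_0 = 6808^4595 mod 36761 = 1. x_0 = 1, so 6808 is not a witness.
Base 30796: x_0 = 30796^4595 mod 36761 = 23901. x_0 is neither 1 nor 36760, so continue squaring. x_1 = 23901^2 mod 36761 = 28622. x_2 = 28622^2 mod 36761 = 36760. x_2 ≡ −1, so 30796 is not a witness.
No listed base is a witness for 36761.

none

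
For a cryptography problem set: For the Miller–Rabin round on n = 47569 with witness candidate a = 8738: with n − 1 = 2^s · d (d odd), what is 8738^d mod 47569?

17292

n − 1 = 47568 = 2^4 · 2973, so s = 4 and d = 2973.
Repeated squaring mod 47569: 8738^1 ≡ 8738, 8738^2 ≡ 4399, 8738^4 ≡ 38187, 8738^8 ≡ 19274, 8738^16 ≡ 20755, 8738^32 ≡ 32730, 8738^64 ≡ 46589, 8738^128 ≡ 9020, 8738^256 ≡ 17410, 8738^512 ≡ 46001, 8738^1024 ≡ 32605, 8738^2048 ≡ 14013.
2973 = 2048 + 512 + 256 + 128 + 16 + 8 + 4 + 1, so 8738^2973 ≡ 14013·46001·17410·9020·20755·19274·38187·8738 ≡ 17292 (mod 47569).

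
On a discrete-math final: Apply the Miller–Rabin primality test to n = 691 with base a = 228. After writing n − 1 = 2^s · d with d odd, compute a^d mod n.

1

n − 1 = 690 = 2^1 · 345, so s = 1 and d = 345.
228^345 mod 691 = 1.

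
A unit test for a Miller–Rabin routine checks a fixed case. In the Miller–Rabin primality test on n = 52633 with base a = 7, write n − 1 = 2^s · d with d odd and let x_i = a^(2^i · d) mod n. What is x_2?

n − 1 = 52632 = 2^3 · 6579, so s = 3 and d = 6579.
Repeated squaring mod 52633: 7^1 ≡ 7, 7^2 ≡ 49, 7^4 ≡ 2401, 7^8 ≡ 27804, 7^16 ≡ 41545, 7^32 ≡ 45689, 7^64 ≡ 7308, 7^128 ≡ 37002, 7^256 ≡ 5775, 7^512 ≡ 33936, 7^1024 ≡ 42056, 7^2048 ≡ 27804, 7^4096 ≡ 41545.
6579 = 4096 + 2048 + 256 + 128 + 32 + 16 + 2 + 1, so 7^6579 ≡ 41545·27804·5775·37002·45689·41545·49·7 ≡ 17717 (mod 52633).
x_0 = 17717.
x_1 = 17717^2 mod 52633 = 41510.
x_2 = 41510^2 mod 52633 = 33579.

33579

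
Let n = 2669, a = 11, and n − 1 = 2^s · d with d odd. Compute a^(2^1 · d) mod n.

501

n − 1 = 2668 = 2^2 · 667, so s = 2 and d = 667.
x_0 = 11^667 mod 2669 = 1610.
x_1 = 1610^2 mod 2669 = 501.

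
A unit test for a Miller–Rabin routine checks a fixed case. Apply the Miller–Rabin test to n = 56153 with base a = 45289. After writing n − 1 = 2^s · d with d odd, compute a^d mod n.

55167

n − 1 = 56152 = 2^3 · 7019, so s = 3 and d = 7019.
45289^7019 mod 56153 = 55167.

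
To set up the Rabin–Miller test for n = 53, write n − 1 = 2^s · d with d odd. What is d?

13

Halving: 52 → 26 → 13; 13 is odd.
So 52 = 2^2 · 13.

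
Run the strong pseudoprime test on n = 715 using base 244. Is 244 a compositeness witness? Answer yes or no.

n − 1 = 714 = 2^1 · 357, so s = 1 and d = 357.
x_0 = 244^357 mod 715 = 194.
x_0 ∉ {1, 714} and s = 1, so 244 is a Miller–Rabin witness and 715 is composite.

yes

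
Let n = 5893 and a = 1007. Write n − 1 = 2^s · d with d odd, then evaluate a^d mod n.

1771

n − 1 = 5892 = 2^2 · 1473, so s = 2 and d = 1473.
1007^1473 mod 5893 = 1771.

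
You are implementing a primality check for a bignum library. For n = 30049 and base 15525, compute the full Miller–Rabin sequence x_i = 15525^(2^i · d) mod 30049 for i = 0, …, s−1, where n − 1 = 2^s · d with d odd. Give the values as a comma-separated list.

29362, 21234, 27560, 5027, 29569

n − 1 = 30048 = 2^5 · 939, so s = 5 and d = 939.
x_0 = 15525^939 mod 30049 = 29362.
x_1 = 29362^2 mod 30049 = 21234.
x_2 = 21234^2 mod 30049 = 27560.
x_3 = 27560^2 mod 30049 = 5027.
x_4 = 5027^2 mod 30049 = 29569.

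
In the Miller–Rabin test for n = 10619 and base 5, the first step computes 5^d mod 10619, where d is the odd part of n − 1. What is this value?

3944

n − 1 = 10618 = 2^1 · 5309, so s = 1 and d = 5309.
5^5309 mod 10619 = 3944.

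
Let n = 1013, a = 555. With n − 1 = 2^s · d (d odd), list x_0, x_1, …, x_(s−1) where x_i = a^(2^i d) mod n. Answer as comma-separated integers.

968, 1012

n − 1 = 1012 = 2^2 · 253, so s = 2 and d = 253.
x_0 = 555^253 mod 1013 = 968.
x_1 = 968^2 mod 1013 = 1012.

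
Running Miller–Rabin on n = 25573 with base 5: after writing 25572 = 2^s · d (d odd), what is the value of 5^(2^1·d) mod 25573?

383

n − 1 = 25572 = 2^2 · 6393, so s = 2 and d = 6393.
x_0 = 5^6393 mod 25573 = 25346.
x_1 = 25346^2 mod 25573 = 383.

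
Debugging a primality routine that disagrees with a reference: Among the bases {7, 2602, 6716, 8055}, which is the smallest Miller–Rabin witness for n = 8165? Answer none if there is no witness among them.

n − 1 = 8164 = 2^2 · 2041, so s = 2 and d = 2041.
Base 7: x_0 = 7^2041 mod 8165 = 6137. x_0 is neither 1 nor 8164, so continue squaring. x_1 = 6137^2 mod 8165 = 5789. Reached i = s−1 = 1 without hitting −1: 7 is a Miller–Rabin witness and 8165 is composite.
Base 2602: x_0 = 2602^2041 mod 8165 = 2247. x_0 is neither 1 nor 8164, so continue squaring. x_1 = 2247^2 mod 8165 = 3039. Reached i = s−1 = 1 without hitting −1: 2602 is a Miller–Rabin witness and 8165 is composite.
Base 6716: x_0 = 6716^2041 mod 8165 = 5566. x_0 is neither 1 nor 8164, so continue squaring. x_1 = 5566^2 mod 8165 = 2346. Reached i = s−1 = 1 without hitting −1: 6716 is a Miller–Rabin witness and 8165 is composite.
Base 8055: x_0 = 8055^2041 mod 8165 = 6225. x_0 is neither 1 nor 8164, so continue squaring. x_1 = 6225^2 mod 8165 = 7700. Reached i = s−1 = 1 without hitting −1: 8055 is a Miller–Rabin witness and 8165 is composite.
The smallest witness among the given bases is 7.

7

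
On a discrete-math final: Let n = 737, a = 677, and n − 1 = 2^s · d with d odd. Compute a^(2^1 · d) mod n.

71

n − 1 = 736 = 2^5 · 23, so s = 5 and d = 23.
By repeated squaring, 677^23 ≡ 337 (mod 737).
x_0 = 337.
x_1 = 337^2 mod 737 = 71.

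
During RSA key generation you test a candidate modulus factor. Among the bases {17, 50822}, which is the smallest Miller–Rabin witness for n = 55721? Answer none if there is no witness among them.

none

n − 1 = 55720 = 2^3 · 6965, so s = 3 and d = 6965.
Base 17: x_0 = 17^6965 mod 55721 = 7345. x_0 is neither 1 nor 55720, so continue squaring. x_1 = 7345^2 mod 55721 = 11097. x_2 = 11097^2 mod 55721 = 55720. x_2 ≡ −1, so 17 is not a witness.
Base 50822: x_0 = 50822^6965 mod 55721 = 1. x_0 = 1, so 50822 is not a witness.
No listed base is a witness for 55721.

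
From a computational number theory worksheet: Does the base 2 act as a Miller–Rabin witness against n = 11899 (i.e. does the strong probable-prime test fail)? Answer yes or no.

n − 1 = 11898 = 2^1 · 5949, so s = 1 and d = 5949.
Repeated squaring mod 11899: 2^1 ≡ 2, 2^2 ≡ 4, 2^4 ≡ 16, 2^8 ≡ 256, 2^16 ≡ 6041, 2^32 ≡ 11347, 2^64 ≡ 7229, 2^128 ≡ 9932, 2^256 ≡ 1914, 2^512 ≡ 10403, 2^1024 ≡ 1004, 2^2048 ≡ 8500, 2^4096 ≡ 11171.
5949 = 4096 + 1024 + 512 + 256 + 32 + 16 + 8 + 4 + 1, so 2^5949 ≡ 11171·1004·10403·1914·11347·6041·256·16·2 ≡ 10951 (mod 11899).
x_0 = 2^5949 mod 11899 = 10951.
x_0 ∉ {1, 11898} and s = 1, so 2 is a Miller–Rabin witness and 11899 is composite.

yes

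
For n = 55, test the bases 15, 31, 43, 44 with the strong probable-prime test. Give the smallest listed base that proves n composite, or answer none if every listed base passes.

15

n − 1 = 54 = 2^1 · 27, so s = 1 and d = 27.
Base 15: x_0 = 15^27 mod 55 = 5. x_0 ∉ {1, 54} and s = 1, so 15 is a Miller–Rabin witness and 55 is composite.
Base 31: x_0 = 31^27 mod 55 = 26. x_0 ∉ {1, 54} and s = 1, so 31 is a Miller–Rabin witness and 55 is composite.
Base 43: x_0 = 43^27 mod 55 = 32. x_0 ∉ {1, 54} and s = 1, so 43 is a Miller–Rabin witness and 55 is composite.
Base 44: x_0 = 44^27 mod 55 = 44. x_0 ∉ {1, 54} and s = 1, so 44 is a Miller–Rabin witness and 55 is composite.
The smallest witness among the given bases is 15.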